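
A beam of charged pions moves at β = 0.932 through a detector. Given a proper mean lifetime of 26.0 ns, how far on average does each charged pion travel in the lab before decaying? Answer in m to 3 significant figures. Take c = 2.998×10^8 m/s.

γ = 1/√(1 − 0.932²) = 2.7589
Dilated lifetime: Δt = γτ₀ = 2.7589 × 26.0 ns = 71.732 ns
d = vΔt = 0.932c × 71.732 ns = 2.7941×10^8 m/s × 7.1732×10^-8 s = 20.0 m

d ≈ 20.0 m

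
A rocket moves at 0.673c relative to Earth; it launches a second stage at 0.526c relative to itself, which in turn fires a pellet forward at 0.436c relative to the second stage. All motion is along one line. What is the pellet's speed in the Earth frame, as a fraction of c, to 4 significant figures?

u ≈ 0.9534c

Compose boost 2: (0.526 + 0.673)/(1 + 0.526×0.673) = 1.199/1.35400 = 0.885526
Compose boost 3: (0.436 + 0.885526)/(1 + 0.436×0.885526) = 1.32153/1.38609 = 0.9534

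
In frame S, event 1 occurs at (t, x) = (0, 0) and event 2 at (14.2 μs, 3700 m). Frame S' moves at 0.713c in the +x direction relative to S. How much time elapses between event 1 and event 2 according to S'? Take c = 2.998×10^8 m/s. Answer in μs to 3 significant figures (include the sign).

Δt' ≈ 7.70 μs

γ = 1/√(1 − 0.713²) = 1.4262
Δt' = γ(Δt − vΔx/c²) = 1.4262 × (14.2 μs − 0.713×3700 m / (2.998×10^8 m/s))
= 1.4262 × (5.4005 μs) = 7.70 μs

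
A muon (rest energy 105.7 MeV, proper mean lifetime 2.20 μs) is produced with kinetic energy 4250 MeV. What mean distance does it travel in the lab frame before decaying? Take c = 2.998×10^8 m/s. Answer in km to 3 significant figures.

γ = 1 + K/(m₀c²) = 1 + 4250/105.7 = 41.208
β = √(1 − 1/γ²) = 0.99971
Dilated lifetime: γτ₀ = 41.208 × 2.20 μs = 90.658 μs
d = βc·γτ₀ = 0.99971 × (2.998×10^8 m/s) × 9.0658×10^-5 s = 27.2 km

d ≈ 27.2 km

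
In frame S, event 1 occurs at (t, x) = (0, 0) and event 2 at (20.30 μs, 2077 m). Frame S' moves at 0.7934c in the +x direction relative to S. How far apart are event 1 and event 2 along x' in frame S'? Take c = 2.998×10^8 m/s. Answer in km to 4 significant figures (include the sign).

Δx' ≈ -4.520 km

γ = 1/√(1 − 0.7934²) = 1.64284
Δx' = γ(Δx − vΔt) = 1.64284 × (2077 m − 0.7934×(2.998×10^8 m/s)×20.30×10^-6 s)
= 1.64284 × (-2751.58 m) = -4.520 km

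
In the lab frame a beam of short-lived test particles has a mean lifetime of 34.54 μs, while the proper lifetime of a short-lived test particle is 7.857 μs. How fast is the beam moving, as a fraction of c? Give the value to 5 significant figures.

β ≈ 0.97378

γ = Δt/τ₀ = 34.54/7.857 = 4.396080
β = √(1 − 1/γ²) = √(1 − 1/4.396080²) = 0.97378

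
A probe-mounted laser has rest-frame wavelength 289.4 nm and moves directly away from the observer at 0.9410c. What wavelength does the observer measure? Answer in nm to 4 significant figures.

Relativistic Doppler: λ_obs = λ_src √((1+β)/(1−β))
= 289.4 × √(1.94100/0.0590000) = 289.4 × 5.73570 = 1660 nm

λ_obs ≈ 1660 nm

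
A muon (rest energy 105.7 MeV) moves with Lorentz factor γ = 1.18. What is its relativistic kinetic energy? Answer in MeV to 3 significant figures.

γ = 1.18 (given)
K = (γ − 1)m₀c² = (1.18 − 1) × 105.7 MeV = 0.18000 × 105.7 MeV = 19.0 MeV

K ≈ 19.0 MeV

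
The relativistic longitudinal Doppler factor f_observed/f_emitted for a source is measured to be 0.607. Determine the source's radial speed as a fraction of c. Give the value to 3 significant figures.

f_obs/f_src = √((1−β)/(1+β)) = 0.607  ⇒  (1−β)/(1+β) = 0.36845
β = |1 − D²|/(1 + D²) = |1 − 0.36845|/(1 + 0.36845) = 0.462

β ≈ 0.462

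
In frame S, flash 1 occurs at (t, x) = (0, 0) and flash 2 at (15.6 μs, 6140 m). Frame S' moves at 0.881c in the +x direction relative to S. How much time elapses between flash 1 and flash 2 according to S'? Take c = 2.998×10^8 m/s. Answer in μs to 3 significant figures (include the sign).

γ = 1/√(1 − 0.881²) = 2.1136
Δt' = γ(Δt − vΔx/c²) = 2.1136 × (15.6 μs − 0.881×6140 m / (2.998×10^8 m/s))
= 2.1136 × (-2.4432 μs) = -5.16 μs

Δt' ≈ -5.16 μs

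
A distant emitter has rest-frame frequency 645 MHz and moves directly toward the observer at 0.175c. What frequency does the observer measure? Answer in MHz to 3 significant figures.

f_obs ≈ 770 MHz

Relativistic Doppler: f_obs = f_src √((1+β)/(1−β))
= 645 × √(1.1750/0.82500) = 645 × 1.1934 = 770 MHz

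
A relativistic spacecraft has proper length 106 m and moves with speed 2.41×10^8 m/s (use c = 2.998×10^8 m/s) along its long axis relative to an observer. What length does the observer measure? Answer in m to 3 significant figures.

L ≈ 63.0 m

β = v/c = 2.41×10^8 / 2.998×10^8 = 0.80387
γ = 1/√(1 − 0.80387²) = 1.6812
Length contraction: L = L₀/γ = 106/1.6812 = 63.0 m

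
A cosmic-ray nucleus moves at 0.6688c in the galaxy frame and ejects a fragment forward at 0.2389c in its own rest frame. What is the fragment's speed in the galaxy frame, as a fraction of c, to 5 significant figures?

u ≈ 0.78265c

Compose boost 2: (0.2389 + 0.6688)/(1 + 0.2389×0.6688) = 0.90770/1.159776 = 0.78265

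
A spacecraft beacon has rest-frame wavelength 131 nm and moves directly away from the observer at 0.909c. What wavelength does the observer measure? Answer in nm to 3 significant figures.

λ_obs ≈ 600 nm

Relativistic Doppler: λ_obs = λ_src √((1+β)/(1−β))
= 131 × √(1.9090/0.091000) = 131 × 4.5802 = 600 nm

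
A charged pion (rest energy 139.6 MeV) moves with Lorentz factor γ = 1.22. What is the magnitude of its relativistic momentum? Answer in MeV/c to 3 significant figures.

p ≈ 97.6 MeV/c

β = √(1 − 1/γ²) = √(1 − 1/1.22²) = 0.57283
p = γβm₀c = 1.22 × 0.57283 × 139.6 MeV/c = 97.6 MeV/c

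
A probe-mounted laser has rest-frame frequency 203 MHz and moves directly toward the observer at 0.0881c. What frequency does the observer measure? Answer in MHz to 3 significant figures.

f_obs ≈ 222 MHz

Relativistic Doppler: f_obs = f_src √((1+β)/(1−β))
= 203 × √(1.0881/0.91190) = 203 × 1.0923 = 222 MHz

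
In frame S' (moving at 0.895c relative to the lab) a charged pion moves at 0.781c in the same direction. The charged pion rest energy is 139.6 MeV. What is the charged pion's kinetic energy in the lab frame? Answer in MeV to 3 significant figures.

u_lab = (0.781 + 0.895)/(1 + 0.781×0.895) = 0.986466
γ = 1/√(1 − 0.986466²) = 6.0987
K = (γ − 1)m₀c² = (6.0987 − 1) × 139.6 = 5.0987 × 139.6 = 712 MeV

K ≈ 712 MeV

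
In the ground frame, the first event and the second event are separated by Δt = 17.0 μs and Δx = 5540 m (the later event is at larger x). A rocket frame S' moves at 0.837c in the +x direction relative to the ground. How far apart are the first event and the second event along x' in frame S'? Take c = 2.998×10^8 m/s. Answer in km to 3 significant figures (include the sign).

γ = 1/√(1 − 0.837²) = 1.8275
Δx' = γ(Δx − vΔt) = 1.8275 × (5540 m − 0.837×(2.998×10^8 m/s)×17.0×10^-6 s)
= 1.8275 × (1274.1 m) = 2.33 km

Δx' ≈ 2.33 km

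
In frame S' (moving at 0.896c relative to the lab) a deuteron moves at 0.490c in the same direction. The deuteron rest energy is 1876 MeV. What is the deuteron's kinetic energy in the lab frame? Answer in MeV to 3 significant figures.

K ≈ 5100 MeV

u_lab = (0.490 + 0.896)/(1 + 0.490×0.896) = 0.963142
γ = 1/√(1 − 0.963142²) = 3.7176
K = (γ − 1)m₀c² = (3.7176 − 1) × 1876 = 2.7176 × 1876 = 5100 MeV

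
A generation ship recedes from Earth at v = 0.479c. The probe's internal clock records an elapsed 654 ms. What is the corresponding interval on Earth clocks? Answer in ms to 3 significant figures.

γ = 1/√(1 − 0.479²) = 1.1392
Time dilation: Δt = γτ₀ = 1.1392 × 654 ms = 745 ms

Δt ≈ 745 ms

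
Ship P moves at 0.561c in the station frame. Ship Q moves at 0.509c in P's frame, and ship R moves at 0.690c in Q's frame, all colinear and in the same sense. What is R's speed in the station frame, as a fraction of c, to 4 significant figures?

Compose boost 2: (0.509 + 0.561)/(1 + 0.509×0.561) = 1.070/1.28555 = 0.832329
Compose boost 3: (0.690 + 0.832329)/(1 + 0.690×0.832329) = 1.52233/1.57431 = 0.9670

u ≈ 0.9670c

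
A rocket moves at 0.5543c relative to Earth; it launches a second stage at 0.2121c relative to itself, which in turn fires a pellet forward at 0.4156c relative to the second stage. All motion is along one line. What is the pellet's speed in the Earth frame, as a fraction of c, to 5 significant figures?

Compose boost 2: (0.2121 + 0.5543)/(1 + 0.2121×0.5543) = 0.76640/1.117567 = 0.6857754
Compose boost 3: (0.4156 + 0.6857754)/(1 + 0.4156×0.6857754) = 1.101375/1.285008 = 0.85710

u ≈ 0.85710c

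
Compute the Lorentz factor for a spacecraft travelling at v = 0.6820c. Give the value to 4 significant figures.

γ ≈ 1.367

γ = 1/√(1 − β²) = 1/√(1 − 0.6820²) = 1/√(0.534876) = 1.367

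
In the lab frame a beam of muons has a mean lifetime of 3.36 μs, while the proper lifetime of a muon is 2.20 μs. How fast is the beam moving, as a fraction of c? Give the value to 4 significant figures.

γ = Δt/τ₀ = 3.36/2.20 = 1.52727
β = √(1 − 1/γ²) = √(1 − 1/1.52727²) = 0.7558

β ≈ 0.7558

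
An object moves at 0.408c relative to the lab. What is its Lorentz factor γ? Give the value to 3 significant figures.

γ ≈ 1.10

γ = 1/√(1 − β²) = 1/√(1 − 0.408²) = 1/√(0.83354) = 1.10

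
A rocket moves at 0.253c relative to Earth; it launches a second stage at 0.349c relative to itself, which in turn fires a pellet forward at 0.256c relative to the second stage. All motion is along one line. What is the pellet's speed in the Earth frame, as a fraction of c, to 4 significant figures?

Compose boost 2: (0.349 + 0.253)/(1 + 0.349×0.253) = 0.6020/1.08830 = 0.553158
Compose boost 3: (0.256 + 0.553158)/(1 + 0.256×0.553158) = 0.809158/1.14161 = 0.7088

u ≈ 0.7088c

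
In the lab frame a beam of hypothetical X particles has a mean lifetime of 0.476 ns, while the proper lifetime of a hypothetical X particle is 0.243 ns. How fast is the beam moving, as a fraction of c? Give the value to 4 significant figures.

γ = Δt/τ₀ = 0.476/0.243 = 1.95885
β = √(1 − 1/γ²) = √(1 − 1/1.95885²) = 0.8599

β ≈ 0.8599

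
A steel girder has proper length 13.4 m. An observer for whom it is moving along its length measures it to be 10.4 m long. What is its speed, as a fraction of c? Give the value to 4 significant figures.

γ = L₀/L = 13.4/10.4 = 1.28846
β = √(1 − 1/γ²) = 0.6306

β ≈ 0.6306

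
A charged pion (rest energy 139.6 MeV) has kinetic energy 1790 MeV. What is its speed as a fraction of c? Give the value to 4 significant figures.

β ≈ 0.9974

γ = 1 + K/(m₀c²) = 1 + 1790/139.6 = 13.8223
β = √(1 − 1/γ²) = 0.9974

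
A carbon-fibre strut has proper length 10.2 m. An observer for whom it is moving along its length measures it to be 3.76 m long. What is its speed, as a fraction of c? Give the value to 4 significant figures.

γ = L₀/L = 10.2/3.76 = 2.71277
β = √(1 − 1/γ²) = 0.9296

β ≈ 0.9296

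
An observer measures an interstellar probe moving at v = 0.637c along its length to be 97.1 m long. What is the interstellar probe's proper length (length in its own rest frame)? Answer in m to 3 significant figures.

γ = 1/√(1 − 0.637²) = 1.2972
L₀ = γL = 1.2972 × 97.1 = 126 m

L₀ ≈ 126 m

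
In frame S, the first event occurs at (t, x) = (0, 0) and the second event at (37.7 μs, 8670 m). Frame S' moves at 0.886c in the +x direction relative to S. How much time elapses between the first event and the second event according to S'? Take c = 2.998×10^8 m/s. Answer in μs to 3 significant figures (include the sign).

Δt' ≈ 26.0 μs

γ = 1/√(1 − 0.886²) = 2.1566
Δt' = γ(Δt − vΔx/c²) = 2.1566 × (37.7 μs − 0.886×8670 m / (2.998×10^8 m/s))
= 2.1566 × (12.078 μs) = 26.0 μs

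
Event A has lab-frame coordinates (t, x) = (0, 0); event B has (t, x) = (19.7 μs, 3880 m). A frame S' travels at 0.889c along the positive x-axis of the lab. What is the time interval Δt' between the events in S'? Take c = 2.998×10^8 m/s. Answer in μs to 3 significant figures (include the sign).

Δt' ≈ 17.9 μs

γ = 1/√(1 − 0.889²) = 2.1838
Δt' = γ(Δt − vΔx/c²) = 2.1838 × (19.7 μs − 0.889×3880 m / (2.998×10^8 m/s))
= 2.1838 × (8.1946 μs) = 17.9 μs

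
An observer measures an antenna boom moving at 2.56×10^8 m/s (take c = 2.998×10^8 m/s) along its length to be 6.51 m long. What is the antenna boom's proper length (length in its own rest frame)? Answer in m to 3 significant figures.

L₀ ≈ 12.5 m

β = v/c = 2.56×10^8 / 2.998×10^8 = 0.85390
γ = 1/√(1 − 0.85390²) = 1.9215
L₀ = γL = 1.9215 × 6.51 = 12.5 m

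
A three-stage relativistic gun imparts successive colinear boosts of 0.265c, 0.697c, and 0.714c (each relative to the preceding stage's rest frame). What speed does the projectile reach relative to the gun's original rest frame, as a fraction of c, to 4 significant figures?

Compose boost 2: (0.697 + 0.265)/(1 + 0.697×0.265) = 0.9620/1.18471 = 0.812016
Compose boost 3: (0.714 + 0.812016)/(1 + 0.714×0.812016) = 1.52602/1.57978 = 0.9660

u ≈ 0.9660c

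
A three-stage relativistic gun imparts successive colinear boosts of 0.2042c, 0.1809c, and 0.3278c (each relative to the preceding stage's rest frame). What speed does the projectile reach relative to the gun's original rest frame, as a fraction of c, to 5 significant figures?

Compose boost 2: (0.1809 + 0.2042)/(1 + 0.1809×0.2042) = 0.38510/1.036940 = 0.3713813
Compose boost 3: (0.3278 + 0.3713813)/(1 + 0.3278×0.3713813) = 0.6991813/1.121739 = 0.62330

u ≈ 0.62330c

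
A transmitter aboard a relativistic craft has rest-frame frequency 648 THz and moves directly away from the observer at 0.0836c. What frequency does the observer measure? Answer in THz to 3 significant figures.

f_obs ≈ 596 THz

Relativistic Doppler: f_obs = f_src √((1−β)/(1+β))
= 648 × √(0.91640/1.0836) = 648 × 0.91962 = 596 THz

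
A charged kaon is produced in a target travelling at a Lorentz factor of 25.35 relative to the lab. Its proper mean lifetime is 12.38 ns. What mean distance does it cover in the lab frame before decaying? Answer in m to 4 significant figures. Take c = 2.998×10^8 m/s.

d ≈ 94.01 m

β = √(1 − 1/γ²) = √(1 − 1/25.35²) = 0.999222
Dilated lifetime: Δt = γτ₀ = 25.35 × 12.38 ns = 313.833 ns
d = vΔt = 0.999222c × 313.833 ns = 2.99567×10^8 m/s × 3.13833×10^-7 s = 94.01 m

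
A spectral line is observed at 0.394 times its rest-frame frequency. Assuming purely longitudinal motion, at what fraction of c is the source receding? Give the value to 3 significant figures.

f_obs/f_src = √((1−β)/(1+β)) = 0.394  ⇒  (1−β)/(1+β) = 0.15524
β = |1 − D²|/(1 + D²) = |1 − 0.15524|/(1 + 0.15524) = 0.731

β ≈ 0.731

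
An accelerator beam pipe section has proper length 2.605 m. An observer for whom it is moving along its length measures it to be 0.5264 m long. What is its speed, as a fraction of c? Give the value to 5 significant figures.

γ = L₀/L = 2.605/0.5264 = 4.948708
β = √(1 − 1/γ²) = 0.97937

β ≈ 0.97937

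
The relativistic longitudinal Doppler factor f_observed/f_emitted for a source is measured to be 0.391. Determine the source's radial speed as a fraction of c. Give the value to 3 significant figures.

f_obs/f_src = √((1−β)/(1+β)) = 0.391  ⇒  (1−β)/(1+β) = 0.15288
β = |1 − D²|/(1 + D²) = |1 − 0.15288|/(1 + 0.15288) = 0.735

β ≈ 0.735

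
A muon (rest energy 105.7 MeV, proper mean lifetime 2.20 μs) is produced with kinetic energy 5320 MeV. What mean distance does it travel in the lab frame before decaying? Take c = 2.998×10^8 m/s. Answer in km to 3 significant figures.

d ≈ 33.8 km

γ = 1 + K/(m₀c²) = 1 + 5320/105.7 = 51.331
β = √(1 − 1/γ²) = 0.99981
Dilated lifetime: γτ₀ = 51.331 × 2.20 μs = 112.93 μs
d = βc·γτ₀ = 0.99981 × (2.998×10^8 m/s) × 0.00011293 s = 33.8 km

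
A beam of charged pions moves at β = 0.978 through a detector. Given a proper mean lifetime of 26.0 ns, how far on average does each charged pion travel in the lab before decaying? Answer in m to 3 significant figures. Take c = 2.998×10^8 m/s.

γ = 1/√(1 − 0.978²) = 4.7938
Dilated lifetime: Δt = γτ₀ = 4.7938 × 26.0 ns = 124.64 ns
d = vΔt = 0.978c × 124.64 ns = 2.9320×10^8 m/s × 1.2464×10^-7 s = 36.5 m

d ≈ 36.5 m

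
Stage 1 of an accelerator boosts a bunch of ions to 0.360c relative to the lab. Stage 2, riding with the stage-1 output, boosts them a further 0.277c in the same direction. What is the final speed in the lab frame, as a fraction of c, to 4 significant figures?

u ≈ 0.5792c

Compose boost 2: (0.277 + 0.360)/(1 + 0.277×0.360) = 0.6370/1.09972 = 0.5792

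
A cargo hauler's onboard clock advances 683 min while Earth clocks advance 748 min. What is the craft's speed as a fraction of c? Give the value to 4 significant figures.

β ≈ 0.4077

γ = Δt/τ₀ = 748/683 = 1.09517
β = √(1 − 1/γ²) = √(1 − 1/1.09517²) = 0.4077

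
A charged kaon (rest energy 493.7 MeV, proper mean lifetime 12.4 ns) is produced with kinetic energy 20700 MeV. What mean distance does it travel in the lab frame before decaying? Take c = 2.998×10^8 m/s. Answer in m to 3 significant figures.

d ≈ 160 m

γ = 1 + K/(m₀c²) = 1 + 20700/493.7 = 42.928
β = √(1 − 1/γ²) = 0.99973
Dilated lifetime: γτ₀ = 42.928 × 12.4 ns = 532.31 ns
d = βc·γτ₀ = 0.99973 × (2.998×10^8 m/s) × 5.3231×10^-7 s = 160 m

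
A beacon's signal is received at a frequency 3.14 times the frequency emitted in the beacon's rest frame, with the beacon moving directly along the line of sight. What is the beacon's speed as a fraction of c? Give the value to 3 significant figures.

f_obs/f_src = √((1+β)/(1−β)) = 3.14  ⇒  (1+β)/(1−β) = 9.8596
β = |1 − D²|/(1 + D²) = |1 − 9.8596|/(1 + 9.8596) = 0.816

β ≈ 0.816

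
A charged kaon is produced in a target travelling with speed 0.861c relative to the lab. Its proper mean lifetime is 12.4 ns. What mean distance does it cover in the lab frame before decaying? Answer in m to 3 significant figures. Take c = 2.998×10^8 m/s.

γ = 1/√(1 − 0.861²) = 1.9662
Dilated lifetime: Δt = γτ₀ = 1.9662 × 12.4 ns = 24.380 ns
d = vΔt = 0.861c × 24.380 ns = 2.5813×10^8 m/s × 2.4380×10^-8 s = 6.29 m

d ≈ 6.29 m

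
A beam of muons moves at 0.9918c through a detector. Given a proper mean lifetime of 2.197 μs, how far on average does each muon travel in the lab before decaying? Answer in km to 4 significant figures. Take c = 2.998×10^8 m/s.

γ = 1/√(1 − 0.9918²) = 7.82475
Dilated lifetime: Δt = γτ₀ = 7.82475 × 2.197 μs = 17.1910 μs
d = vΔt = 0.9918c × 17.1910 μs = 2.97342×10^8 m/s × 1.71910×10^-5 s = 5.112 km

d ≈ 5.112 km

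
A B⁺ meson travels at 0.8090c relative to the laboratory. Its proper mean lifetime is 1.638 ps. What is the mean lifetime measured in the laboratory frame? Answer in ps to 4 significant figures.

γ = 1/√(1 − 0.8090²) = 1.70123
Time dilation: Δt = γτ₀ = 1.70123 × 1.638 ps = 2.787 ps

Δt ≈ 2.787 ps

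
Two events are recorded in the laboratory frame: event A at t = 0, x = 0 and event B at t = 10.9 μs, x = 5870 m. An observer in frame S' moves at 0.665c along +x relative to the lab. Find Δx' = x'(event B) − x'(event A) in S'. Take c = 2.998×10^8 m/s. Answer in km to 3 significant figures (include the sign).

Δx' ≈ 4.95 km

γ = 1/√(1 − 0.665²) = 1.3390
Δx' = γ(Δx − vΔt) = 1.3390 × (5870 m − 0.665×(2.998×10^8 m/s)×10.9×10^-6 s)
= 1.3390 × (3696.9 m) = 4.95 km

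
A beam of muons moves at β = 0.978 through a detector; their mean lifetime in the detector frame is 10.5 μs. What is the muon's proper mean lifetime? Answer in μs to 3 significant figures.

τ₀ ≈ 2.19 μs

γ = 1/√(1 − 0.978²) = 4.7938
Proper time: τ₀ = Δt/γ = 10.5/4.7938 = 2.19 μs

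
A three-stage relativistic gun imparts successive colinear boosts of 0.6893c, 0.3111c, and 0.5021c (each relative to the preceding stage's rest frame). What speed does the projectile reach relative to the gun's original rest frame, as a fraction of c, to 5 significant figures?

Compose boost 2: (0.3111 + 0.6893)/(1 + 0.3111×0.6893) = 1.0004/1.214441 = 0.8237533
Compose boost 3: (0.5021 + 0.8237533)/(1 + 0.5021×0.8237533) = 1.325853/1.413607 = 0.93792

u ≈ 0.93792c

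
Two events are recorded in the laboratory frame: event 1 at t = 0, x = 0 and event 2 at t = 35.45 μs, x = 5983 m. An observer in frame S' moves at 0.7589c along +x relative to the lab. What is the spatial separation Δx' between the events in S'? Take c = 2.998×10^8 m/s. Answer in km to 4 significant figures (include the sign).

Δx' ≈ -3.198 km

γ = 1/√(1 − 0.7589²) = 1.53561
Δx' = γ(Δx − vΔt) = 1.53561 × (5983 m − 0.7589×(2.998×10^8 m/s)×35.45×10^-6 s)
= 1.53561 × (-2082.52 m) = -3.198 km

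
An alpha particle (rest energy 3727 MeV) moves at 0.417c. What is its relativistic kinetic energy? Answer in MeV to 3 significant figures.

K ≈ 374 MeV

γ = 1/√(1 − 0.417²) = 1.1002
K = (γ − 1)m₀c² = (1.1002 − 1) × 3727 MeV = 0.10022 × 3727 MeV = 374 MeV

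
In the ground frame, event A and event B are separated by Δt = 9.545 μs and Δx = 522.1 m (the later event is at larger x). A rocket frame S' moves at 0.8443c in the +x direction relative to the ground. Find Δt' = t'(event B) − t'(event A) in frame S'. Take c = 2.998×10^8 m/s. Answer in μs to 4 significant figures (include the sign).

γ = 1/√(1 − 0.8443²) = 1.86612
Δt' = γ(Δt − vΔx/c²) = 1.86612 × (9.545 μs − 0.8443×522.1 m / (2.998×10^8 m/s))
= 1.86612 × (8.07466 μs) = 15.07 μs

Δt' ≈ 15.07 μs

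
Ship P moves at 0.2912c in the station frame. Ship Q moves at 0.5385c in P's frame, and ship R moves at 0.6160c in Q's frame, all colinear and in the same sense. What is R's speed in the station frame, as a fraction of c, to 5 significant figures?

u ≈ 0.92469c

Compose boost 2: (0.5385 + 0.2912)/(1 + 0.5385×0.2912) = 0.82970/1.156811 = 0.7172303
Compose boost 3: (0.6160 + 0.7172303)/(1 + 0.6160×0.7172303) = 1.333230/1.441814 = 0.92469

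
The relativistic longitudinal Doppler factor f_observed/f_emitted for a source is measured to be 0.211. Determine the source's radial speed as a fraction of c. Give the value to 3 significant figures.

f_obs/f_src = √((1−β)/(1+β)) = 0.211  ⇒  (1−β)/(1+β) = 0.044521
β = |1 − D²|/(1 + D²) = |1 − 0.044521|/(1 + 0.044521) = 0.915

β ≈ 0.915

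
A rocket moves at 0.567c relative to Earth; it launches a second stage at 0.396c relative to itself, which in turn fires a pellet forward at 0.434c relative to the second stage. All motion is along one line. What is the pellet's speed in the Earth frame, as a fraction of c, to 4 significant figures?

u ≈ 0.9099c

Compose boost 2: (0.396 + 0.567)/(1 + 0.396×0.567) = 0.9630/1.22453 = 0.786423
Compose boost 3: (0.434 + 0.786423)/(1 + 0.434×0.786423) = 1.22042/1.34131 = 0.9099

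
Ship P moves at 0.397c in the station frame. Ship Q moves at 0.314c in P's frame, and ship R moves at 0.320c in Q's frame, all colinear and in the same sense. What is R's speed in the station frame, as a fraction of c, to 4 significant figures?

Compose boost 2: (0.314 + 0.397)/(1 + 0.314×0.397) = 0.7110/1.12466 = 0.632192
Compose boost 3: (0.320 + 0.632192)/(1 + 0.320×0.632192) = 0.952192/1.20230 = 0.7920

u ≈ 0.7920c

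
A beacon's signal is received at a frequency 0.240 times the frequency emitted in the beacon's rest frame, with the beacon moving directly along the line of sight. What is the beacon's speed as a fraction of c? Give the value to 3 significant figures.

β ≈ 0.891

f_obs/f_src = √((1−β)/(1+β)) = 0.240  ⇒  (1−β)/(1+β) = 0.057600
β = |1 − D²|/(1 + D²) = |1 − 0.057600|/(1 + 0.057600) = 0.891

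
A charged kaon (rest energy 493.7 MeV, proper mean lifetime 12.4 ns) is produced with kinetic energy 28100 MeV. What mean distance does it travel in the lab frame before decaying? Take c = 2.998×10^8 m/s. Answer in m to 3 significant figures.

d ≈ 215 m

γ = 1 + K/(m₀c²) = 1 + 28100/493.7 = 57.917
β = √(1 − 1/γ²) = 0.99985
Dilated lifetime: γτ₀ = 57.917 × 12.4 ns = 718.17 ns
d = βc·γτ₀ = 0.99985 × (2.998×10^8 m/s) × 7.1817×10^-7 s = 215 m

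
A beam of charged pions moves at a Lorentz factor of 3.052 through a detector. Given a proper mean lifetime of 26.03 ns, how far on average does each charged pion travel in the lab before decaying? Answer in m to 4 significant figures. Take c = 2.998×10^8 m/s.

d ≈ 22.50 m

β = √(1 − 1/γ²) = √(1 − 1/3.052²) = 0.944798
Dilated lifetime: Δt = γτ₀ = 3.052 × 26.03 ns = 79.4436 ns
d = vΔt = 0.944798c × 79.4436 ns = 2.83250×10^8 m/s × 7.94436×10^-8 s = 22.50 m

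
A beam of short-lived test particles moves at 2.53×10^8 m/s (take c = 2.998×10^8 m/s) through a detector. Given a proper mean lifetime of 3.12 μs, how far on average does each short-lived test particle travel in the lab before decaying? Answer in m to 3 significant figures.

β = v/c = 2.53×10^8 / 2.998×10^8 = 0.84390
γ = 1/√(1 − 0.84390²) = 1.8639
Dilated lifetime: Δt = γτ₀ = 1.8639 × 3.12 μs = 5.8154 μs
d = vΔt = 0.84390c × 5.8154 μs = 2.5300×10^8 m/s × 5.8154×10^-6 s = 1470 m

d ≈ 1470 m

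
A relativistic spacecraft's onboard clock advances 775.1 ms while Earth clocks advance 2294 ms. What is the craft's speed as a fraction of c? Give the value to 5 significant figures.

β ≈ 0.94119

γ = Δt/τ₀ = 2294/775.1 = 2.959618
β = √(1 − 1/γ²) = √(1 − 1/2.959618²) = 0.94119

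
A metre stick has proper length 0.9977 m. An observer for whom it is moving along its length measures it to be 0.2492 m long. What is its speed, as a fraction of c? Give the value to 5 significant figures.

γ = L₀/L = 0.9977/0.2492 = 4.003612
β = √(1 − 1/γ²) = 0.96830

β ≈ 0.96830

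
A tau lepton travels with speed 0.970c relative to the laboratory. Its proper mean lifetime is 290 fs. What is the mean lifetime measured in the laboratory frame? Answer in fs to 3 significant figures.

Δt ≈ 1190 fs

γ = 1/√(1 − 0.970²) = 4.1135
Time dilation: Δt = γτ₀ = 4.1135 × 290 fs = 1190 fs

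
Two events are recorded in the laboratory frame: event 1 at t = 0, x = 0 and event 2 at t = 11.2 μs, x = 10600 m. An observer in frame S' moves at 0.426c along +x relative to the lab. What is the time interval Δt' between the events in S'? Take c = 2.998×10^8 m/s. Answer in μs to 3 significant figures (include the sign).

γ = 1/√(1 − 0.426²) = 1.1053
Δt' = γ(Δt − vΔx/c²) = 1.1053 × (11.2 μs − 0.426×10600 m / (2.998×10^8 m/s))
= 1.1053 × (-3.8620 μs) = -4.27 μs

Δt' ≈ -4.27 μs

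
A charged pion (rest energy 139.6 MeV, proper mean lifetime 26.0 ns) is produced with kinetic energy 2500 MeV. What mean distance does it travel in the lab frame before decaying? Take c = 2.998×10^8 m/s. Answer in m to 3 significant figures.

γ = 1 + K/(m₀c²) = 1 + 2500/139.6 = 18.908
β = √(1 − 1/γ²) = 0.99860
Dilated lifetime: γτ₀ = 18.908 × 26.0 ns = 491.62 ns
d = βc·γτ₀ = 0.99860 × (2.998×10^8 m/s) × 4.9162×10^-7 s = 147 m

d ≈ 147 m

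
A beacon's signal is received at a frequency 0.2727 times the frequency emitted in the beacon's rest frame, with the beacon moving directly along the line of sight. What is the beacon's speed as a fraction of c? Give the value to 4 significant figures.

β ≈ 0.8616

f_obs/f_src = √((1−β)/(1+β)) = 0.2727  ⇒  (1−β)/(1+β) = 0.0743653
β = |1 − D²|/(1 + D²) = |1 − 0.0743653|/(1 + 0.0743653) = 0.8616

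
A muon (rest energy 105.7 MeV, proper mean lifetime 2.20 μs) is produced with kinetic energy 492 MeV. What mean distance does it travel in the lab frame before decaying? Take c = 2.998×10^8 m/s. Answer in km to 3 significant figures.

d ≈ 3.67 km

γ = 1 + K/(m₀c²) = 1 + 492/105.7 = 5.6547
β = √(1 − 1/γ²) = 0.98424
Dilated lifetime: γτ₀ = 5.6547 × 2.20 μs = 12.440 μs
d = βc·γτ₀ = 0.98424 × (2.998×10^8 m/s) × 1.2440×10^-5 s = 3.67 km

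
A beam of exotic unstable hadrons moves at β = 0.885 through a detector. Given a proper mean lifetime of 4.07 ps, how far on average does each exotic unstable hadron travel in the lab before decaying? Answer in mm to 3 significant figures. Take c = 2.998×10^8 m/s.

d ≈ 2.32 mm

γ = 1/√(1 − 0.885²) = 2.1478
Dilated lifetime: Δt = γτ₀ = 2.1478 × 4.07 ps = 8.7416 ps
d = vΔt = 0.885c × 8.7416 ps = 2.6532×10^8 m/s × 8.7416×10^-12 s = 2.32 mm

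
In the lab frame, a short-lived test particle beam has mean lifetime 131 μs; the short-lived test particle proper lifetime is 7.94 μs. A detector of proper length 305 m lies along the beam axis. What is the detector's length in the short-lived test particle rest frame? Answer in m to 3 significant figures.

L ≈ 18.5 m

Time dilation ⇒ γ = Δt/τ₀ = 131/7.94 = 16.499
Length contraction: L = L₀/γ = 305/16.499 = 18.5 m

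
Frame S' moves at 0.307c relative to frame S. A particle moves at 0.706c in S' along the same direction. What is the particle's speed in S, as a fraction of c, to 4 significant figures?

Relativistic velocity addition: u = (u' + v)/(1 + u'v/c²)
= (0.706 + 0.307)/(1 + 0.706×0.307) = 1.013/1.21674 = 0.8326

u ≈ 0.8326c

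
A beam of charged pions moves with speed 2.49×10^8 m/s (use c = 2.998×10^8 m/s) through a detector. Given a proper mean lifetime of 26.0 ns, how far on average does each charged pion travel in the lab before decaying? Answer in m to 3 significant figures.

d ≈ 11.6 m

β = v/c = 2.49×10^8 / 2.998×10^8 = 0.83055
γ = 1/√(1 − 0.83055²) = 1.7955
Dilated lifetime: Δt = γτ₀ = 1.7955 × 26.0 ns = 46.684 ns
d = vΔt = 0.83055c × 46.684 ns = 2.4900×10^8 m/s × 4.6684×10^-8 s = 11.6 m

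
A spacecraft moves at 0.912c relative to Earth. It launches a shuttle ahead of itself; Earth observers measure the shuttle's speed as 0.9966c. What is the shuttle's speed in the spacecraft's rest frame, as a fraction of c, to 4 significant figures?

Inverse velocity addition: u' = (u − v)/(1 − uv/c²)
= (0.9966 − 0.912)/(1 − 0.9966×0.912) = 0.08460/0.0911008 = 0.9286

u' ≈ 0.9286c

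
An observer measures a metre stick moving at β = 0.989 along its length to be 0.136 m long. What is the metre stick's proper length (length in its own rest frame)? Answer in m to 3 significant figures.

L₀ ≈ 0.919 m

γ = 1/√(1 − 0.989²) = 6.7606
L₀ = γL = 6.7606 × 0.136 = 0.919 m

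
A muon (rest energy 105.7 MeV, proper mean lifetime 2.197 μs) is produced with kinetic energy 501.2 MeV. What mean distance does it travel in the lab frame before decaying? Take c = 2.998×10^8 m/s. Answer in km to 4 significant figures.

γ = 1 + K/(m₀c²) = 1 + 501.2/105.7 = 5.74172
β = √(1 − 1/γ²) = 0.984717
Dilated lifetime: γτ₀ = 5.74172 × 2.197 μs = 12.6146 μs
d = βc·γτ₀ = 0.984717 × (2.998×10^8 m/s) × 1.26146×10^-5 s = 3.724 km

d ≈ 3.724 km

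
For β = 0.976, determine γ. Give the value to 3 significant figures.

γ = 1/√(1 − β²) = 1/√(1 − 0.976²) = 1/√(0.047424) = 4.59

γ ≈ 4.59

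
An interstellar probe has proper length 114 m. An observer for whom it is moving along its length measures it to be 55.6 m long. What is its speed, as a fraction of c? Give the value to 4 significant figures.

γ = L₀/L = 114/55.6 = 2.05036
β = √(1 − 1/γ²) = 0.8730

β ≈ 0.8730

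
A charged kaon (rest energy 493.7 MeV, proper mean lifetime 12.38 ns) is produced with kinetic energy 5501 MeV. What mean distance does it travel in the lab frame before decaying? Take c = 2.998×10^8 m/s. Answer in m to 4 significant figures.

d ≈ 44.91 m

γ = 1 + K/(m₀c²) = 1 + 5501/493.7 = 12.1424
β = √(1 − 1/γ²) = 0.996603
Dilated lifetime: γτ₀ = 12.1424 × 12.38 ns = 150.323 ns
d = βc·γτ₀ = 0.996603 × (2.998×10^8 m/s) × 1.50323×10^-7 s = 44.91 m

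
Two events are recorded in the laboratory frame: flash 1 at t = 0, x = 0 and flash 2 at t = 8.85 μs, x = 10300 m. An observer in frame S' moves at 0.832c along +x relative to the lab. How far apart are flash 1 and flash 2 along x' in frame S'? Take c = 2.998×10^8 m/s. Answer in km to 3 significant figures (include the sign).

γ = 1/√(1 − 0.832²) = 1.8025
Δx' = γ(Δx − vΔt) = 1.8025 × (10300 m − 0.832×(2.998×10^8 m/s)×8.85×10^-6 s)
= 1.8025 × (8092.5 m) = 14.6 km

Δx' ≈ 14.6 km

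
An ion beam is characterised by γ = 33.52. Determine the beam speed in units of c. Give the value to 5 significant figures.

β ≈ 0.99955

β = √(1 − 1/γ²) = √(1 − 1/33.52²) = √(0.9991100) = 0.99955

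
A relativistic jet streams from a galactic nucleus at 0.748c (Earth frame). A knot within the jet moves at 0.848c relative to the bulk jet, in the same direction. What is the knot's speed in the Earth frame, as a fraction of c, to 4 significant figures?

u ≈ 0.9766c

Relativistic velocity addition: u = (u' + v)/(1 + u'v/c²)
= (0.848 + 0.748)/(1 + 0.848×0.748) = 1.596/1.63430 = 0.9766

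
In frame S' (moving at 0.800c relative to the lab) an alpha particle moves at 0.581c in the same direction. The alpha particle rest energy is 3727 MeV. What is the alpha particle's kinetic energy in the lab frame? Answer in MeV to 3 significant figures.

K ≈ 7450 MeV

u_lab = (0.581 + 0.800)/(1 + 0.581×0.800) = 0.942791
γ = 1/√(1 − 0.942791²) = 2.9995
K = (γ − 1)m₀c² = (2.9995 − 1) × 3727 = 1.9995 × 3727 = 7450 MeV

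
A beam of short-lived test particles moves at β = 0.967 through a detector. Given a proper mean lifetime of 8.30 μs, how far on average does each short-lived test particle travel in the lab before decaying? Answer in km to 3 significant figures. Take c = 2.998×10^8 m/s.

d ≈ 9.44 km

γ = 1/√(1 − 0.967²) = 3.9250
Dilated lifetime: Δt = γτ₀ = 3.9250 × 8.30 μs = 32.578 μs
d = vΔt = 0.967c × 32.578 μs = 2.8991×10^8 m/s × 3.2578×10^-5 s = 9.44 km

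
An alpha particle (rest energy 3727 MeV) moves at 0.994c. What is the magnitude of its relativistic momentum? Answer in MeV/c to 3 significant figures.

p ≈ 33900 MeV/c

γ = 1/√(1 − 0.994²) = 9.1424
p = γβm₀c = 9.1424 × 0.994 × 3727 MeV/c = 33900 MeV/c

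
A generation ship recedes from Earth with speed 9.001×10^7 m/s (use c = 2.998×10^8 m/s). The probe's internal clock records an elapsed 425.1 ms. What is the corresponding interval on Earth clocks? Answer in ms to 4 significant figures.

β = v/c = 9.001×10^7 / 2.998×10^8 = 0.300233
γ = 1/√(1 − 0.300233²) = 1.04837
Time dilation: Δt = γτ₀ = 1.04837 × 425.1 ms = 445.7 ms

Δt ≈ 445.7 ms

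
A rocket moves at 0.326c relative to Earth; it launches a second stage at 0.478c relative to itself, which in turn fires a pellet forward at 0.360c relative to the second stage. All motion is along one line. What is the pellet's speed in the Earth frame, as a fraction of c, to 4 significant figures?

u ≈ 0.8442c

Compose boost 2: (0.478 + 0.326)/(1 + 0.478×0.326) = 0.8040/1.15583 = 0.695605
Compose boost 3: (0.360 + 0.695605)/(1 + 0.360×0.695605) = 1.05561/1.25042 = 0.8442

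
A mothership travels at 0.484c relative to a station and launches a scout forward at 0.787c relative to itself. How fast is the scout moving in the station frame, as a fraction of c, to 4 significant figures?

Compose boost 2: (0.787 + 0.484)/(1 + 0.787×0.484) = 1.271/1.38091 = 0.9204

u ≈ 0.9204c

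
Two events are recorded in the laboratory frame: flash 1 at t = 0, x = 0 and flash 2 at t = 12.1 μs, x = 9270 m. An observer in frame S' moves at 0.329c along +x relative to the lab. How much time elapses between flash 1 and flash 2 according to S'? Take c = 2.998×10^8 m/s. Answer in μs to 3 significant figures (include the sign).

γ = 1/√(1 − 0.329²) = 1.0590
Δt' = γ(Δt − vΔx/c²) = 1.0590 × (12.1 μs − 0.329×9270 m / (2.998×10^8 m/s))
= 1.0590 × (1.9271 μs) = 2.04 μs

Δt' ≈ 2.04 μs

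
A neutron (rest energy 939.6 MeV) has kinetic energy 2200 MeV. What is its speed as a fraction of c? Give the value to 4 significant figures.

γ = 1 + K/(m₀c²) = 1 + 2200/939.6 = 3.34142
β = √(1 − 1/γ²) = 0.9542

β ≈ 0.9542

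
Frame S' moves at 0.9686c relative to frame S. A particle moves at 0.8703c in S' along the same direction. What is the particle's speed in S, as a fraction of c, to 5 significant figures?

u ≈ 0.99779c

Relativistic velocity addition: u = (u' + v)/(1 + u'v/c²)
= (0.8703 + 0.9686)/(1 + 0.8703×0.9686) = 1.8389/1.842973 = 0.99779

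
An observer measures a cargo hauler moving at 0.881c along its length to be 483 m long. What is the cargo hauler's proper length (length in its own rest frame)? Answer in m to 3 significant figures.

γ = 1/√(1 − 0.881²) = 2.1136
L₀ = γL = 2.1136 × 483 = 1020 m

L₀ ≈ 1020 m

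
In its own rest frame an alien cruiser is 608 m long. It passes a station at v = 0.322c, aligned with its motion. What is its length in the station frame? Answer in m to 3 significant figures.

γ = 1/√(1 − 0.322²) = 1.0563
Length contraction: L = L₀/γ = 608/1.0563 = 576 m

L ≈ 576 m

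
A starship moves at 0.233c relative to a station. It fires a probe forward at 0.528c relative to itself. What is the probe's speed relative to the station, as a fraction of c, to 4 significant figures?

u ≈ 0.6776c

Relativistic velocity addition: u = (u' + v)/(1 + u'v/c²)
= (0.528 + 0.233)/(1 + 0.528×0.233) = 0.7610/1.12302 = 0.6776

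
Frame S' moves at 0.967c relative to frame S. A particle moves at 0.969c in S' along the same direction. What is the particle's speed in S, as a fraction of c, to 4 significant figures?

u ≈ 0.9995c

Relativistic velocity addition: u = (u' + v)/(1 + u'v/c²)
= (0.969 + 0.967)/(1 + 0.969×0.967) = 1.936/1.93702 = 0.9995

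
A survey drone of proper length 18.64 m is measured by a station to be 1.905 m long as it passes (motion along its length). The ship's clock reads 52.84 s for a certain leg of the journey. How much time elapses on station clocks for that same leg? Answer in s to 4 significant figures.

Length contraction ⇒ γ = L₀/L = 18.64/1.905 = 9.78478
Time dilation: Δt = γτ₀ = 9.78478 × 52.84 s = 517.0 s

Δt ≈ 517.0 s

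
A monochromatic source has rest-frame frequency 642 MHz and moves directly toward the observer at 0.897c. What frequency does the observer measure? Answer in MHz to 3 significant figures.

Relativistic Doppler: f_obs = f_src √((1+β)/(1−β))
= 642 × √(1.8970/0.10300) = 642 × 4.2916 = 2760 MHz

f_obs ≈ 2760 MHz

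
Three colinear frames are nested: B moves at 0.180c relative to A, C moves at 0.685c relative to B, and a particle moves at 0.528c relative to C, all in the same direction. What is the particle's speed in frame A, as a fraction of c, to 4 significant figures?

u ≈ 0.9228c

Compose boost 2: (0.685 + 0.180)/(1 + 0.685×0.180) = 0.8650/1.12330 = 0.770053
Compose boost 3: (0.528 + 0.770053)/(1 + 0.528×0.770053) = 1.29805/1.40659 = 0.9228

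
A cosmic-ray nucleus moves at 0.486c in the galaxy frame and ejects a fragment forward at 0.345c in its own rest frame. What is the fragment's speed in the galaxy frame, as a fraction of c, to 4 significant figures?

u ≈ 0.7117c

Compose boost 2: (0.345 + 0.486)/(1 + 0.345×0.486) = 0.8310/1.16767 = 0.7117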